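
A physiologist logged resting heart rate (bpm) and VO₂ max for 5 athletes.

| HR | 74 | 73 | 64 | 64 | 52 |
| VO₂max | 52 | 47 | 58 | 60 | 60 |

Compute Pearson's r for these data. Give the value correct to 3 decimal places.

n = 5, Σx = 327, Σy = 277, Σx² = 21701, Σy² = 15477, Σxy = 17951
nΣxy − ΣxΣy = 89755 − 90579 = -824
nΣx² − (Σx)² = 108505 − 106929 = 1576; nΣy² − (Σy)² = 77385 − 76729 = 656
r = -824 / √(1576 × 656) = -824 / 1016.7871 ≈ -0.810

-0.810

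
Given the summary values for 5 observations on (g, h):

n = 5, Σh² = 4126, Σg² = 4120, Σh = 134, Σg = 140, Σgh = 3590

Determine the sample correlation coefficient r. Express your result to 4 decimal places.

-0.4953

r = (nΣgh − ΣgΣh) / √[(nΣg² − (Σg)²)(nΣh² − (Σh)²)]
Numerator: 5×3590 − 140×134 = -810
Denominator: √[(20600 − 19600)(20630 − 17956)] = √[1000 × 2674] = 1635.2370
r = -810 / 1635.2370 ≈ -0.4953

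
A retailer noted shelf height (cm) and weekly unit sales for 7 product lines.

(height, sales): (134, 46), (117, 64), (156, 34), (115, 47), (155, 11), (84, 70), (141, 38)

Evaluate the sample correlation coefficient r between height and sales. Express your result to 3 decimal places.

-0.875

n = 7, Σx = 902, Σy = 310, Σx² = 120168, Σy² = 16042, Σxy = 37304
nΣxy − ΣxΣy = 261128 − 279620 = -18492
nΣx² − (Σx)² = 841176 − 813604 = 27572; nΣy² − (Σy)² = 112294 − 96100 = 16194
r = -18492 / √(27572 × 16194) = -18492 / 21130.5695 ≈ -0.875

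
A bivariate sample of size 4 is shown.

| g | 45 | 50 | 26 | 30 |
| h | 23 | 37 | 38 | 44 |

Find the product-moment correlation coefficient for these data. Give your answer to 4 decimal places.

-0.5435

n = 4, Σg = 151, Σh = 142, Σg² = 6101, Σh² = 5278, Σgh = 5193
nΣgh − ΣgΣh = 20772 − 21442 = -670
nΣg² − (Σg)² = 24404 − 22801 = 1603; nΣh² − (Σh)² = 21112 − 20164 = 948
r = -670 / √(1603 × 948) = -670 / 1232.7384 ≈ -0.5435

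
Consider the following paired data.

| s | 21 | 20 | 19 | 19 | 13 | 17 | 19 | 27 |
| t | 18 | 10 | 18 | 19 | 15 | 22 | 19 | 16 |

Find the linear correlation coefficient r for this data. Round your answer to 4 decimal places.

n = 8, Σs = 155, Σt = 137, Σs² = 3111, Σt² = 2435, Σst = 2643
nΣst − ΣsΣt = 21144 − 21235 = -91
nΣs² − (Σs)² = 24888 − 24025 = 863; nΣt² − (Σt)² = 19480 − 18769 = 711
r = -91 / √(863 × 711) = -91 / 783.3218 ≈ -0.1162

-0.1162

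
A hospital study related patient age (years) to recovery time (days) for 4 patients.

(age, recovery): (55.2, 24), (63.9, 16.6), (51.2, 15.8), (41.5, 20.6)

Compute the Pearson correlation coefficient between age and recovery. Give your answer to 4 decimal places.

-0.2619

n = 4, Σx = 211.8, Σy = 77, Σx² = 11473.94, Σy² = 1525.56, Σxy = 4049.4
nΣxy − ΣxΣy = 16197.6 − 16308.6 = -111
nΣx² − (Σx)² = 45895.76 − 44859.24 = 1036.52; nΣy² − (Σy)² = 6102.24 − 5929 = 173.24
r = -111 / √(1036.52 × 173.24) = -111 / 423.7531 ≈ -0.2619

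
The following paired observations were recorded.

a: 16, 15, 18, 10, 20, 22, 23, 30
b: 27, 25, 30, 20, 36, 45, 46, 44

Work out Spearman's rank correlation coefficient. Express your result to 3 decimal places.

Rank a: 3, 2, 4, 1, 5, 6, 7, 8
Rank b: 3, 2, 4, 1, 5, 7, 8, 6
d = rank(a) − rank(b): 0, 0, 0, 0, 0, -1, -1, 2; Σd² = 6
ρ = 1 − 6Σd² / [n(n²−1)] = 1 − 6×6 / (8×63) = 1 − 36/504 ≈ 0.929

0.929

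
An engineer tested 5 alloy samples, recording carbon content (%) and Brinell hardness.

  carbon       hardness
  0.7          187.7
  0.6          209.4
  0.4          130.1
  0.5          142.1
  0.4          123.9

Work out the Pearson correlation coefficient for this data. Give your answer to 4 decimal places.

0.8732

n = 5, Σx = 2.6, Σy = 793.2, Σx² = 1.42, Σy² = 131549.28, Σxy = 429.68
nΣxy − ΣxΣy = 2148.4 − 2062.32 = 86.08
nΣx² − (Σx)² = 7.1 − 6.76 = 0.34; nΣy² − (Σy)² = 657746.4 − 629166.24 = 28580.16
r = 86.08 / √(0.34 × 28580.16) = 86.08 / 98.5761 ≈ 0.8732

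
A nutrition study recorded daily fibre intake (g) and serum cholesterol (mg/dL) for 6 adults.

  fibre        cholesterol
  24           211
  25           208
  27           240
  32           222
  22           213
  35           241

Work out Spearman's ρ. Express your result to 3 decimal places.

Rank fibre: 2, 3, 4, 5, 1, 6
Rank cholesterol: 2, 1, 5, 4, 3, 6
d = rank(fibre) − rank(cholesterol): 0, 2, -1, 1, -2, 0; Σd² = 10
ρ = 1 − 6Σd² / [n(n²−1)] = 1 − 6×10 / (6×35) = 1 − 60/210 ≈ 0.714

0.714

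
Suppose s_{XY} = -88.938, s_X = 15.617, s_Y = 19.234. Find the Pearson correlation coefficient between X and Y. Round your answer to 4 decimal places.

-0.2961

r = Cov(X,Y) / (s_X · s_Y) = -88.938 / (15.617 × 19.234)
  = -88.938 / 300.3774 ≈ -0.2961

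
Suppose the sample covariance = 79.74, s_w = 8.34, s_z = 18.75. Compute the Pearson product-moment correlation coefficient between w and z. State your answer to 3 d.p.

r = Cov(w,z) / (s_w · s_z) = 79.74 / (8.34 × 18.75)
  = 79.74 / 156.3750 ≈ 0.510

0.510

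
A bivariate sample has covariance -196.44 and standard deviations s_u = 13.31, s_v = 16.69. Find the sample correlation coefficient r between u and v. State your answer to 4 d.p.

r = Cov(u,v) / (s_u · s_v) = -196.44 / (13.31 × 16.69)
  = -196.44 / 222.1439 ≈ -0.8843

-0.8843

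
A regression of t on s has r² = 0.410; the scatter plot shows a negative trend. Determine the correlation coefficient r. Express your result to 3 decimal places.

|r| = √0.410 = 0.640
The association is negative, so r = −0.640.

-0.640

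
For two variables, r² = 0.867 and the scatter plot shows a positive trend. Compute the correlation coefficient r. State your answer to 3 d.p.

0.931

|r| = √0.867 = 0.931
The association is positive, so r = 0.931.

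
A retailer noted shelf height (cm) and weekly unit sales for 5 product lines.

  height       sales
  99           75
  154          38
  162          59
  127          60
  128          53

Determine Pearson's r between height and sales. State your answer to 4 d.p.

-0.7127

n = 5, Σx = 670, Σy = 285, Σx² = 92274, Σy² = 16959, Σxy = 37239
nΣxy − ΣxΣy = 186195 − 190950 = -4755
nΣx² − (Σx)² = 461370 − 448900 = 12470; nΣy² − (Σy)² = 84795 − 81225 = 3570
r = -4755 / √(12470 × 3570) = -4755 / 6672.1736 ≈ -0.7127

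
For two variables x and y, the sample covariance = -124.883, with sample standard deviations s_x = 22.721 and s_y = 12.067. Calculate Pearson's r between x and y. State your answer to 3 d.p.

-0.455

r = Cov(x,y) / (s_x · s_y) = -124.883 / (22.721 × 12.067)
  = -124.883 / 274.1743 ≈ -0.455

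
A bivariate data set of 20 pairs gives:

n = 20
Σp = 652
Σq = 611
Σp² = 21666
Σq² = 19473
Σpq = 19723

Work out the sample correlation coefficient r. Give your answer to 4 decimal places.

-0.3397

r = (nΣpq − ΣpΣq) / √[(nΣp² − (Σp)²)(nΣq² − (Σq)²)]
Numerator: 20×19723 − 652×611 = -3912
Denominator: √[(433320 − 425104)(389460 − 373321)] = √[8216 × 16139] = 11515.1215
r = -3912 / 11515.1215 ≈ -0.3397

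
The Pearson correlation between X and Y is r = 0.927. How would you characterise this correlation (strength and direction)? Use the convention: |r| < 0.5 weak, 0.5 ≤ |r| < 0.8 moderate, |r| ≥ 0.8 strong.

r = 0.927 > 0 so the relationship is positive.
|r| = 0.927, which falls in the strong range.

strong positive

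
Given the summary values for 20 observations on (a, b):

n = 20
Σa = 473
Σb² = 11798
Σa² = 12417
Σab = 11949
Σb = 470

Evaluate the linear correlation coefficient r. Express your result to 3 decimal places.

0.866

r = (nΣab − ΣaΣb) / √[(nΣa² − (Σa)²)(nΣb² − (Σb)²)]
Numerator: 20×11949 − 473×470 = 16670
Denominator: √[(248340 − 223729)(235960 − 220900)] = √[24611 × 15060] = 19252.0560
r = 16670 / 19252.0560 ≈ 0.866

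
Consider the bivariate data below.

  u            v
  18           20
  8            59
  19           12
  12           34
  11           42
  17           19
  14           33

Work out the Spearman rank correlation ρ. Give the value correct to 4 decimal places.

Rank u: 6, 1, 7, 3, 2, 5, 4
Rank v: 3, 7, 1, 5, 6, 2, 4
d = rank(u) − rank(v): 3, -6, 6, -2, -4, 3, 0; Σd² = 110
ρ = 1 − 6Σd² / [n(n²−1)] = 1 − 6×110 / (7×48) = 1 − 660/336 ≈ -0.9643

-0.9643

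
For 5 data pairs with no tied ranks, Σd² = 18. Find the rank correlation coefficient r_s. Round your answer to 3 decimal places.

ρ = 1 − 6Σd² / [n(n²−1)] = 1 − 6×18 / (5×24)
  = 1 − 108/120 = 1 − 0.9000 ≈ 0.100

0.100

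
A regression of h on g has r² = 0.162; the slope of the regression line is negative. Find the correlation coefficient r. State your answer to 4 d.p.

-0.4025

|r| = √0.162 = 0.4025
The association is negative, so r = −0.4025.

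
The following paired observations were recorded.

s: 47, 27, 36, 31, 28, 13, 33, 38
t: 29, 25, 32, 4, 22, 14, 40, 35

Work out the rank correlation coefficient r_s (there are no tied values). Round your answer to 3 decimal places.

Rank s: 8, 2, 6, 4, 3, 1, 5, 7
Rank t: 5, 4, 6, 1, 3, 2, 8, 7
d = rank(s) − rank(t): 3, -2, 0, 3, 0, -1, -3, 0; Σd² = 32
ρ = 1 − 6Σd² / [n(n²−1)] = 1 − 6×32 / (8×63) = 1 − 192/504 ≈ 0.619

0.619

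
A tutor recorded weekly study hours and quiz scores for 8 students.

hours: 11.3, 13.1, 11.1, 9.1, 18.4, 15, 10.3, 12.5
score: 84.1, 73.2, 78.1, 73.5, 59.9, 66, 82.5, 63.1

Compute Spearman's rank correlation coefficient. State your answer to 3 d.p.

-0.714

Rank hours: 4, 6, 3, 1, 8, 7, 2, 5
Rank score: 8, 4, 6, 5, 1, 3, 7, 2
d = rank(hours) − rank(score): -4, 2, -3, -4, 7, 4, -5, 3; Σd² = 144
ρ = 1 − 6Σd² / [n(n²−1)] = 1 − 6×144 / (8×63) = 1 − 864/504 ≈ -0.714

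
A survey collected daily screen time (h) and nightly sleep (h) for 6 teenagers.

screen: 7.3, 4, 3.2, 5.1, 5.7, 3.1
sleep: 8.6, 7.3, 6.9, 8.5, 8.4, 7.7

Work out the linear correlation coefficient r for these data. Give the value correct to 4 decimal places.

n = 6, Σx = 28.4, Σy = 47.4, Σx² = 147.64, Σy² = 376.96, Σxy = 229.16
nΣxy − ΣxΣy = 1374.96 − 1346.16 = 28.8
nΣx² − (Σx)² = 885.84 − 806.56 = 79.28; nΣy² − (Σy)² = 2261.76 − 2246.76 = 15
r = 28.8 / √(79.28 × 15) = 28.8 / 34.4848 ≈ 0.8352

0.8352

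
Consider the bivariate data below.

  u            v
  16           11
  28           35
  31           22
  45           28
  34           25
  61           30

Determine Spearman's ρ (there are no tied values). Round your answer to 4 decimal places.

Rank u: 1, 2, 3, 5, 4, 6
Rank v: 1, 6, 2, 4, 3, 5
d = rank(u) − rank(v): 0, -4, 1, 1, 1, 1; Σd² = 20
ρ = 1 − 6Σd² / [n(n²−1)] = 1 − 6×20 / (6×35) = 1 − 120/210 ≈ 0.4286

0.4286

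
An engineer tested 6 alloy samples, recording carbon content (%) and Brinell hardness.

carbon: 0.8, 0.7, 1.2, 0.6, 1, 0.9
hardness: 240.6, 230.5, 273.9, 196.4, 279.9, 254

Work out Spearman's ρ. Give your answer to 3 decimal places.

0.943

Rank carbon: 3, 2, 6, 1, 5, 4
Rank hardness: 3, 2, 5, 1, 6, 4
d = rank(carbon) − rank(hardness): 0, 0, 1, 0, -1, 0; Σd² = 2
ρ = 1 − 6Σd² / [n(n²−1)] = 1 − 6×2 / (6×35) = 1 − 12/210 ≈ 0.943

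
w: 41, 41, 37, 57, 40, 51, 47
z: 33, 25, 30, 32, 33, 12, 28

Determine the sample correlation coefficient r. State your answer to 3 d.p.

-0.305

n = 7, Σw = 314, Σz = 193, Σw² = 14390, Σz² = 5655, Σwz = 8560
nΣwz − ΣwΣz = 59920 − 60602 = -682
nΣw² − (Σw)² = 100730 − 98596 = 2134; nΣz² − (Σz)² = 39585 − 37249 = 2336
r = -682 / √(2134 × 2336) = -682 / 2232.7167 ≈ -0.305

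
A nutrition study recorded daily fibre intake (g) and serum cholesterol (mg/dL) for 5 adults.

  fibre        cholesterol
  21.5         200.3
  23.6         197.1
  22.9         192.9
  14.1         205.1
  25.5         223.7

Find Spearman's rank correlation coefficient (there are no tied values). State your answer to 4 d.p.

Rank fibre: 2, 4, 3, 1, 5
Rank cholesterol: 3, 2, 1, 4, 5
d = rank(fibre) − rank(cholesterol): -1, 2, 2, -3, 0; Σd² = 18
ρ = 1 − 6Σd² / [n(n²−1)] = 1 − 6×18 / (5×24) = 1 − 108/120 ≈ 0.1000

0.1000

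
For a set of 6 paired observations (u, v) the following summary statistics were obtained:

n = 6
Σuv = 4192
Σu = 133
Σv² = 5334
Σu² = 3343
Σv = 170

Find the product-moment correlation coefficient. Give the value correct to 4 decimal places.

0.9374

r = (nΣuv − ΣuΣv) / √[(nΣu² − (Σu)²)(nΣv² − (Σv)²)]
Numerator: 6×4192 − 133×170 = 2542
Denominator: √[(20058 − 17689)(32004 − 28900)] = √[2369 × 3104] = 2711.7109
r = 2542 / 2711.7109 ≈ 0.9374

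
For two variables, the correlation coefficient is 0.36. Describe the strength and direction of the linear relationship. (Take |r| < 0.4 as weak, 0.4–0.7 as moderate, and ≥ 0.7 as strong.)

r = 0.36 > 0 so the relationship is positive.
|r| = 0.36, which falls in the weak range.

weak positive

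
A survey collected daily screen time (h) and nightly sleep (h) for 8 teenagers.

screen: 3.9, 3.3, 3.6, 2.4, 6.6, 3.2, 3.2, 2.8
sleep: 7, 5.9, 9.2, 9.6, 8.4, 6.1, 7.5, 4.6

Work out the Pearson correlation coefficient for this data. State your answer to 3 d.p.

n = 8, Σx = 29, Σy = 58.3, Σx² = 116.7, Σy² = 445.79, Σxy = 214.77
nΣxy − ΣxΣy = 1718.16 − 1690.7 = 27.46
nΣx² − (Σx)² = 933.6 − 841 = 92.6; nΣy² − (Σy)² = 3566.32 − 3398.89 = 167.43
r = 27.46 / √(92.6 × 167.43) = 27.46 / 124.5151 ≈ 0.221

0.221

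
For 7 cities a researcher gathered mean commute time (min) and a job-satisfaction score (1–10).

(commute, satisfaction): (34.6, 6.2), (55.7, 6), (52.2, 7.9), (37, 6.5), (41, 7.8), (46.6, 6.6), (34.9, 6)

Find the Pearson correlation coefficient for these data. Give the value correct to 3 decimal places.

n = 7, Σx = 302, Σy = 47, Σx² = 13464.06, Σy² = 319.5, Σxy = 2038.36
nΣxy − ΣxΣy = 14268.52 − 14194 = 74.52
nΣx² − (Σx)² = 94248.42 − 91204 = 3044.42; nΣy² − (Σy)² = 2236.5 − 2209 = 27.5
r = 74.52 / √(3044.42 × 27.5) = 74.52 / 289.3468 ≈ 0.258

0.258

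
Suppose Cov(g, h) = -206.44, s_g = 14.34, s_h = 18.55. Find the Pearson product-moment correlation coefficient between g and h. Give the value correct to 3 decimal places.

-0.776

r = Cov(g,h) / (s_g · s_h) = -206.44 / (14.34 × 18.55)
  = -206.44 / 266.0070 ≈ -0.776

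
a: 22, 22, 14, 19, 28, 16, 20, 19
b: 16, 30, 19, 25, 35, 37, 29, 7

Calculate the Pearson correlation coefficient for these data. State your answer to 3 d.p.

n = 8, Σa = 160, Σb = 198, Σa² = 3326, Σb² = 5626, Σab = 4038
nΣab − ΣaΣb = 32304 − 31680 = 624
nΣa² − (Σa)² = 26608 − 25600 = 1008; nΣb² − (Σb)² = 45008 − 39204 = 5804
r = 624 / √(1008 × 5804) = 624 / 2418.7666 ≈ 0.258

0.258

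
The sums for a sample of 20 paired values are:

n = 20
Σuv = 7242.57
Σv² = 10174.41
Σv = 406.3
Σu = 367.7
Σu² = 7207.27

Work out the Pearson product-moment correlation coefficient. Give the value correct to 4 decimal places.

-0.2453

r = (nΣuv − ΣuΣv) / √[(nΣu² − (Σu)²)(nΣv² − (Σv)²)]
Numerator: 20×7242.57 − 367.7×406.3 = -4545.11
Denominator: √[(144145.4 − 135203.29)(203488.2 − 165079.69)] = √[8942.11 × 38408.51] = 18532.4883
r = -4545.11 / 18532.4883 ≈ -0.2453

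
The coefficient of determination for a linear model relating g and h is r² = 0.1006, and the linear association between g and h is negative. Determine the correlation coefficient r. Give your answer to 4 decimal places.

-0.3172

|r| = √0.1006 = 0.3172
The association is negative, so r = −0.3172.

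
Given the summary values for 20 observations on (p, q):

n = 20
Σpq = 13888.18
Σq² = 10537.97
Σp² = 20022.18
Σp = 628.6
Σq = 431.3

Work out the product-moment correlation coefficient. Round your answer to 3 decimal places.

0.580

r = (nΣpq − ΣpΣq) / √[(nΣp² − (Σp)²)(nΣq² − (Σq)²)]
Numerator: 20×13888.18 − 628.6×431.3 = 6648.42
Denominator: √[(400443.6 − 395137.96)(210759.4 − 186019.69)] = √[5305.64 × 24739.71] = 11456.8754
r = 6648.42 / 11456.8754 ≈ 0.580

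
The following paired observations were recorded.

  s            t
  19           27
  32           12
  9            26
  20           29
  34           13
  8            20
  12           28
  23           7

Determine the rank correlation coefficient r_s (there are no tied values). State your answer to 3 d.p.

Rank s: 4, 7, 2, 5, 8, 1, 3, 6
Rank t: 6, 2, 5, 8, 3, 4, 7, 1
d = rank(s) − rank(t): -2, 5, -3, -3, 5, -3, -4, 5; Σd² = 122
ρ = 1 − 6Σd² / [n(n²−1)] = 1 − 6×122 / (8×63) = 1 − 732/504 ≈ -0.452

-0.452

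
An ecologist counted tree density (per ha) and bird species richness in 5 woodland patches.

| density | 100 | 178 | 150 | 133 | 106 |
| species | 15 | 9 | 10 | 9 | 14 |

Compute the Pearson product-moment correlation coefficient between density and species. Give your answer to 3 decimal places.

-0.866

n = 5, Σx = 667, Σy = 57, Σx² = 93109, Σy² = 683, Σxy = 7283
nΣxy − ΣxΣy = 36415 − 38019 = -1604
nΣx² − (Σx)² = 465545 − 444889 = 20656; nΣy² − (Σy)² = 3415 − 3249 = 166
r = -1604 / √(20656 × 166) = -1604 / 1851.7278 ≈ -0.866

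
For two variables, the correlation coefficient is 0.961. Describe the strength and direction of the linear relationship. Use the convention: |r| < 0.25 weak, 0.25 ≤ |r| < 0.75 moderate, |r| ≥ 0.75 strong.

r = 0.961 > 0 so the relationship is positive.
|r| = 0.961, which falls in the strong range.

strong positive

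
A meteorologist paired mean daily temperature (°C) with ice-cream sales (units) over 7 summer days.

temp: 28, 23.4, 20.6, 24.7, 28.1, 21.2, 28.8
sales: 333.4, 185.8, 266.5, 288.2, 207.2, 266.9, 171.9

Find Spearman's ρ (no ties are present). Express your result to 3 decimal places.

Rank temp: 5, 3, 1, 4, 6, 2, 7
Rank sales: 7, 2, 4, 6, 3, 5, 1
d = rank(temp) − rank(sales): -2, 1, -3, -2, 3, -3, 6; Σd² = 72
ρ = 1 − 6Σd² / [n(n²−1)] = 1 − 6×72 / (7×48) = 1 − 432/336 ≈ -0.286

-0.286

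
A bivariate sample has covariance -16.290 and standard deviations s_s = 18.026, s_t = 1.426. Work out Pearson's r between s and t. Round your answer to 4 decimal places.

r = Cov(s,t) / (s_s · s_t) = -16.290 / (18.026 × 1.426)
  = -16.290 / 25.7051 ≈ -0.6337

-0.6337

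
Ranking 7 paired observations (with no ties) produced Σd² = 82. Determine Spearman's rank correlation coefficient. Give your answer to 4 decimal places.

-0.4643

ρ = 1 − 6Σd² / [n(n²−1)] = 1 − 6×82 / (7×48)
  = 1 − 492/336 = 1 − 1.46429 ≈ -0.4643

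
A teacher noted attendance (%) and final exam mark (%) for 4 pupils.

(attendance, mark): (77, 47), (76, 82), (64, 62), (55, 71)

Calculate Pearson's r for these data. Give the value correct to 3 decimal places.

n = 4, Σx = 272, Σy = 262, Σx² = 18826, Σy² = 17818, Σxy = 17724
nΣxy − ΣxΣy = 70896 − 71264 = -368
nΣx² − (Σx)² = 75304 − 73984 = 1320; nΣy² − (Σy)² = 71272 − 68644 = 2628
r = -368 / √(1320 × 2628) = -368 / 1862.5144 ≈ -0.198

-0.198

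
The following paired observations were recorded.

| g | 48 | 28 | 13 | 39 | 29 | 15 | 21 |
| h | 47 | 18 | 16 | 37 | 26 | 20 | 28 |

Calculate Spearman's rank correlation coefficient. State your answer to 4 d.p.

0.8214

Rank g: 7, 4, 1, 6, 5, 2, 3
Rank h: 7, 2, 1, 6, 4, 3, 5
d = rank(g) − rank(h): 0, 2, 0, 0, 1, -1, -2; Σd² = 10
ρ = 1 − 6Σd² / [n(n²−1)] = 1 − 6×10 / (7×48) = 1 − 60/336 ≈ 0.8214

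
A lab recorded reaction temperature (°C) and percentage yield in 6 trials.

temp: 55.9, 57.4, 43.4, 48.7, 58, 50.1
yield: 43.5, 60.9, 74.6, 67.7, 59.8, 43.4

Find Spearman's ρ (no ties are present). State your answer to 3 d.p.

-0.486

Rank temp: 4, 5, 1, 2, 6, 3
Rank yield: 2, 4, 6, 5, 3, 1
d = rank(temp) − rank(yield): 2, 1, -5, -3, 3, 2; Σd² = 52
ρ = 1 − 6Σd² / [n(n²−1)] = 1 − 6×52 / (6×35) = 1 − 312/210 ≈ -0.486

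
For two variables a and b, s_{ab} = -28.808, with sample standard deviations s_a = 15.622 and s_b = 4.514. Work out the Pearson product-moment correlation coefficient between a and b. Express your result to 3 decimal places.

r = Cov(a,b) / (s_a · s_b) = -28.808 / (15.622 × 4.514)
  = -28.808 / 70.5177 ≈ -0.409

-0.409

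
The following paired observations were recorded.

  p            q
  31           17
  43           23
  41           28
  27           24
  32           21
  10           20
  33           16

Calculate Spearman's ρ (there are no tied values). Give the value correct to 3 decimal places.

0.250

Rank p: 3, 7, 6, 2, 4, 1, 5
Rank q: 2, 5, 7, 6, 4, 3, 1
d = rank(p) − rank(q): 1, 2, -1, -4, 0, -2, 4; Σd² = 42
ρ = 1 − 6Σd² / [n(n²−1)] = 1 − 6×42 / (7×48) = 1 − 252/336 ≈ 0.250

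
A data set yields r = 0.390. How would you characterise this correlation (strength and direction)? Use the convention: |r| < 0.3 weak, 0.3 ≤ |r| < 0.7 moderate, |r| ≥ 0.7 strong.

moderate positive

r = 0.390 > 0 so the relationship is positive.
|r| = 0.390, which falls in the moderate range.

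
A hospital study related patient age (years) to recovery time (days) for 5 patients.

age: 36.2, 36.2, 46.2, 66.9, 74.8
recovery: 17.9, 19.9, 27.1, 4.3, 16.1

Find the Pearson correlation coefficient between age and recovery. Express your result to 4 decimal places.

-0.5563

n = 5, Σx = 260.3, Σy = 85.3, Σx² = 14825.97, Σy² = 1728.53, Σxy = 4112.33
nΣxy − ΣxΣy = 20561.65 − 22203.59 = -1641.94
nΣx² − (Σx)² = 74129.85 − 67756.09 = 6373.76; nΣy² − (Σy)² = 8642.65 − 7276.09 = 1366.56
r = -1641.94 / √(6373.76 × 1366.56) = -1641.94 / 2951.2922 ≈ -0.5563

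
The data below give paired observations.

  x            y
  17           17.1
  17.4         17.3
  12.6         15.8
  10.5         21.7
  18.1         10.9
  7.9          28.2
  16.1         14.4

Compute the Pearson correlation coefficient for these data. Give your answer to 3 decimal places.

n = 7, Σx = 99.6, Σy = 125.4, Σx² = 1510, Σy² = 2433.64, Σxy = 1670.56
nΣxy − ΣxΣy = 11693.92 − 12489.84 = -795.92
nΣx² − (Σx)² = 10570 − 9920.16 = 649.84; nΣy² − (Σy)² = 17035.48 − 15725.16 = 1310.32
r = -795.92 / √(649.84 × 1310.32) = -795.92 / 922.7667 ≈ -0.863

-0.863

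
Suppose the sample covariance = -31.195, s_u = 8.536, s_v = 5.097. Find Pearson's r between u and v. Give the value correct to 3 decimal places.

r = Cov(u,v) / (s_u · s_v) = -31.195 / (8.536 × 5.097)
  = -31.195 / 43.5080 ≈ -0.717

-0.717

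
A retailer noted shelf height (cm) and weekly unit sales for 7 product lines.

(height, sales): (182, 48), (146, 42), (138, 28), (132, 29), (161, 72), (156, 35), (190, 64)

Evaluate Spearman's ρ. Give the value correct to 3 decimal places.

0.821

Rank height: 6, 3, 2, 1, 5, 4, 7
Rank sales: 5, 4, 1, 2, 7, 3, 6
d = rank(height) − rank(sales): 1, -1, 1, -1, -2, 1, 1; Σd² = 10
ρ = 1 − 6Σd² / [n(n²−1)] = 1 − 6×10 / (7×48) = 1 − 60/336 ≈ 0.821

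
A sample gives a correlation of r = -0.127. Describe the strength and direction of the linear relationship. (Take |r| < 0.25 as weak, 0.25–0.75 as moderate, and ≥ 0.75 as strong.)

r = -0.127 < 0 so the relationship is negative.
|r| = 0.127, which falls in the weak range.

weak negative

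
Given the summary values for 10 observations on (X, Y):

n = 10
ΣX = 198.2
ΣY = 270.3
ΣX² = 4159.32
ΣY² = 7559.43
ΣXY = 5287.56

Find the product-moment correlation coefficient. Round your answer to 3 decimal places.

r = (nΣXY − ΣXΣY) / √[(nΣX² − (ΣX)²)(nΣY² − (ΣY)²)]
Numerator: 10×5287.56 − 198.2×270.3 = -697.86
Denominator: √[(41593.2 − 39283.24)(75594.3 − 73062.09)] = √[2309.96 × 2532.21] = 2418.5334
r = -697.86 / 2418.5334 ≈ -0.289

-0.289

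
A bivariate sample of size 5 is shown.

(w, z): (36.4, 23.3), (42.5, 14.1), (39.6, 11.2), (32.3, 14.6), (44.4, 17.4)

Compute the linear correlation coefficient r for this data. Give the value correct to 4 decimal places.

-0.1311

n = 5, Σw = 195.2, Σz = 80.6, Σw² = 7714.02, Σz² = 1383.06, Σwz = 3135.03
nΣwz − ΣwΣz = 15675.15 − 15733.12 = -57.97
nΣw² − (Σw)² = 38570.1 − 38103.04 = 467.06; nΣz² − (Σz)² = 6915.3 − 6496.36 = 418.94
r = -57.97 / √(467.06 × 418.94) = -57.97 / 442.3461 ≈ -0.1311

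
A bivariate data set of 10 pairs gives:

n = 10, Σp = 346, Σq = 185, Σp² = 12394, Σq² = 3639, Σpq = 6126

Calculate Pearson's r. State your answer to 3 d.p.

-0.909

r = (nΣpq − ΣpΣq) / √[(nΣp² − (Σp)²)(nΣq² − (Σq)²)]
Numerator: 10×6126 − 346×185 = -2750
Denominator: √[(123940 − 119716)(36390 − 34225)] = √[4224 × 2165] = 3024.0635
r = -2750 / 3024.0635 ≈ -0.909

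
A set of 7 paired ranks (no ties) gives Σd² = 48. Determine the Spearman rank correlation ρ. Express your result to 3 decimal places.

ρ = 1 − 6Σd² / [n(n²−1)] = 1 − 6×48 / (7×48)
  = 1 − 288/336 = 1 − 0.8571 ≈ 0.143

0.143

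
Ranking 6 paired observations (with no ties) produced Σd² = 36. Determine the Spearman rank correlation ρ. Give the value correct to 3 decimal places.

ρ = 1 − 6Σd² / [n(n²−1)] = 1 − 6×36 / (6×35)
  = 1 − 216/210 = 1 − 1.0286 ≈ -0.029

-0.029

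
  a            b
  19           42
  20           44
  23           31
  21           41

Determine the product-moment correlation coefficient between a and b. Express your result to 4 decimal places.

n = 4, Σa = 83, Σb = 158, Σa² = 1731, Σb² = 6342, Σab = 3252
nΣab − ΣaΣb = 13008 − 13114 = -106
nΣa² − (Σa)² = 6924 − 6889 = 35; nΣb² − (Σb)² = 25368 − 24964 = 404
r = -106 / √(35 × 404) = -106 / 118.9117 ≈ -0.8914

-0.8914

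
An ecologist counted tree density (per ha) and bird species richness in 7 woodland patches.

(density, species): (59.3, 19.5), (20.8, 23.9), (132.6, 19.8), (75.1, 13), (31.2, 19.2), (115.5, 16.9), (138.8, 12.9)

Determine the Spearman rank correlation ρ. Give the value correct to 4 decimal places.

Rank density: 3, 1, 6, 4, 2, 5, 7
Rank species: 5, 7, 6, 2, 4, 3, 1
d = rank(density) − rank(species): -2, -6, 0, 2, -2, 2, 6; Σd² = 88
ρ = 1 − 6Σd² / [n(n²−1)] = 1 − 6×88 / (7×48) = 1 − 528/336 ≈ -0.5714

-0.5714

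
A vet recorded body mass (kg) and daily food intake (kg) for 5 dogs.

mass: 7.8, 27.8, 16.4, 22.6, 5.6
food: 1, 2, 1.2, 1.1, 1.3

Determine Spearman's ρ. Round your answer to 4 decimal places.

Rank mass: 2, 5, 3, 4, 1
Rank food: 1, 5, 3, 2, 4
d = rank(mass) − rank(food): 1, 0, 0, 2, -3; Σd² = 14
ρ = 1 − 6Σd² / [n(n²−1)] = 1 − 6×14 / (5×24) = 1 − 84/120 ≈ 0.3000

0.3000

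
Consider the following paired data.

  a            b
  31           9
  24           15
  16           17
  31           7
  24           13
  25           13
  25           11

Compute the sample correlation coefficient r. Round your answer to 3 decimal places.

-0.927

n = 7, Σa = 176, Σb = 85, Σa² = 4580, Σb² = 1103, Σab = 2040
nΣab − ΣaΣb = 14280 − 14960 = -680
nΣa² − (Σa)² = 32060 − 30976 = 1084; nΣb² − (Σb)² = 7721 − 7225 = 496
r = -680 / √(1084 × 496) = -680 / 733.2558 ≈ -0.927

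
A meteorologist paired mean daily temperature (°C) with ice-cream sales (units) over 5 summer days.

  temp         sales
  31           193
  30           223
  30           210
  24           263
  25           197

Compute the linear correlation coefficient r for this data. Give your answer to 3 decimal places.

n = 5, Σx = 140, Σy = 1086, Σx² = 3962, Σy² = 239056, Σxy = 30210
nΣxy − ΣxΣy = 151050 − 152040 = -990
nΣx² − (Σx)² = 19810 − 19600 = 210; nΣy² − (Σy)² = 1195280 − 1179396 = 15884
r = -990 / √(210 × 15884) = -990 / 1826.3735 ≈ -0.542

-0.542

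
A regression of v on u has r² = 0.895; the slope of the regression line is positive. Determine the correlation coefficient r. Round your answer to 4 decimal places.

0.9460

|r| = √0.895 = 0.9460
The association is positive, so r = 0.9460.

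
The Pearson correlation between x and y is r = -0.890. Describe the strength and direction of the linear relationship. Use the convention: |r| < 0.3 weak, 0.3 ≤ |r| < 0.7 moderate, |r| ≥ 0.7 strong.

strong negative

r = -0.890 < 0 so the relationship is negative.
|r| = 0.890, which falls in the strong range.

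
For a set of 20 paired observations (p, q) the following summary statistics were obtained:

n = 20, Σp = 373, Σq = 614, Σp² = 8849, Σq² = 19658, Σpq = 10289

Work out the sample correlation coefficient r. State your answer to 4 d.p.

r = (nΣpq − ΣpΣq) / √[(nΣp² − (Σp)²)(nΣq² − (Σq)²)]
Numerator: 20×10289 − 373×614 = -23242
Denominator: √[(176980 − 139129)(393160 − 376996)] = √[37851 × 16164] = 24735.0675
r = -23242 / 24735.0675 ≈ -0.9396

-0.9396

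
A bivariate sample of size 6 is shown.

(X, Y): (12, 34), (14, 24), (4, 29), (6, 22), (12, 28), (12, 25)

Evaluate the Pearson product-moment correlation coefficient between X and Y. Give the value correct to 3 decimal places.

0.093

n = 6, ΣX = 60, ΣY = 162, ΣX² = 680, ΣY² = 4466, ΣXY = 1628
nΣXY − ΣXΣY = 9768 − 9720 = 48
nΣX² − (ΣX)² = 4080 − 3600 = 480; nΣY² − (ΣY)² = 26796 − 26244 = 552
r = 48 / √(480 × 552) = 48 / 514.7427 ≈ 0.093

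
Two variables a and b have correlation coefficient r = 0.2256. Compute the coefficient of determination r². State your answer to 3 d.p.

r² = (0.2256)² = 0.051

0.051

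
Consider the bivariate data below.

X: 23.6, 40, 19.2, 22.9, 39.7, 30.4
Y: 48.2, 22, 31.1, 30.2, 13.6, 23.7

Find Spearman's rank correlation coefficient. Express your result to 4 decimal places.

-0.7714

Rank X: 3, 6, 1, 2, 5, 4
Rank Y: 6, 2, 5, 4, 1, 3
d = rank(X) − rank(Y): -3, 4, -4, -2, 4, 1; Σd² = 62
ρ = 1 − 6Σd² / [n(n²−1)] = 1 − 6×62 / (6×35) = 1 − 372/210 ≈ -0.7714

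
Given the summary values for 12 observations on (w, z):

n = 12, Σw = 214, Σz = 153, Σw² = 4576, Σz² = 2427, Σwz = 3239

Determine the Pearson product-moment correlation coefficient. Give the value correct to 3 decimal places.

r = (nΣwz − ΣwΣz) / √[(nΣw² − (Σw)²)(nΣz² − (Σz)²)]
Numerator: 12×3239 − 214×153 = 6126
Denominator: √[(54912 − 45796)(29124 − 23409)] = √[9116 × 5715] = 7217.8903
r = 6126 / 7217.8903 ≈ 0.849

0.849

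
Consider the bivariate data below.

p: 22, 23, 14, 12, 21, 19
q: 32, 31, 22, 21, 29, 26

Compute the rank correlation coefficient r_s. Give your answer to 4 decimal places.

Rank p: 5, 6, 2, 1, 4, 3
Rank q: 6, 5, 2, 1, 4, 3
d = rank(p) − rank(q): -1, 1, 0, 0, 0, 0; Σd² = 2
ρ = 1 − 6Σd² / [n(n²−1)] = 1 − 6×2 / (6×35) = 1 − 12/210 ≈ 0.9429

0.9429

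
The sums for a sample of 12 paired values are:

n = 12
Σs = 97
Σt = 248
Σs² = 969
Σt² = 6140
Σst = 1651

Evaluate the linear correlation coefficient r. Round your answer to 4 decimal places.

-0.8165

r = (nΣst − ΣsΣt) / √[(nΣs² − (Σs)²)(nΣt² − (Σt)²)]
Numerator: 12×1651 − 97×248 = -4244
Denominator: √[(11628 − 9409)(73680 − 61504)] = √[2219 × 12176] = 5197.9365
r = -4244 / 5197.9365 ≈ -0.8165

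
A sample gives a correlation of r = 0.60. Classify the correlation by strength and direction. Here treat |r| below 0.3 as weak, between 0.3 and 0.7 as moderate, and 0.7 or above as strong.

moderate positive

r = 0.60 > 0 so the relationship is positive.
|r| = 0.60, which falls in the moderate range.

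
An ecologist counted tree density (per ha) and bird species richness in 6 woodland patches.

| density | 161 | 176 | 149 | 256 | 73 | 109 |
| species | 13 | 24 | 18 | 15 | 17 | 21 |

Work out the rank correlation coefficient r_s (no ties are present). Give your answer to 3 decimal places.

-0.143

Rank density: 4, 5, 3, 6, 1, 2
Rank species: 1, 6, 4, 2, 3, 5
d = rank(density) − rank(species): 3, -1, -1, 4, -2, -3; Σd² = 40
ρ = 1 − 6Σd² / [n(n²−1)] = 1 − 6×40 / (6×35) = 1 − 240/210 ≈ -0.143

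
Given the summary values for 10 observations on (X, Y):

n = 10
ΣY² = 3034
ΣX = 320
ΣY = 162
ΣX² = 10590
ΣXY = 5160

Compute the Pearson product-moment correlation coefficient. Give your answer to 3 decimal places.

r = (nΣXY − ΣXΣY) / √[(nΣX² − (ΣX)²)(nΣY² − (ΣY)²)]
Numerator: 10×5160 − 320×162 = -240
Denominator: √[(105900 − 102400)(30340 − 26244)] = √[3500 × 4096] = 3786.2911
r = -240 / 3786.2911 ≈ -0.063

-0.063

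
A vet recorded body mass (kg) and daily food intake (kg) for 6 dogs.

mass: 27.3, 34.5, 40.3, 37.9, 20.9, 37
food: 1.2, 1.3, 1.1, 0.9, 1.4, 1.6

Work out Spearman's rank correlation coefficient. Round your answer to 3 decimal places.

-0.543

Rank mass: 2, 3, 6, 5, 1, 4
Rank food: 3, 4, 2, 1, 5, 6
d = rank(mass) − rank(food): -1, -1, 4, 4, -4, -2; Σd² = 54
ρ = 1 − 6Σd² / [n(n²−1)] = 1 − 6×54 / (6×35) = 1 − 324/210 ≈ -0.543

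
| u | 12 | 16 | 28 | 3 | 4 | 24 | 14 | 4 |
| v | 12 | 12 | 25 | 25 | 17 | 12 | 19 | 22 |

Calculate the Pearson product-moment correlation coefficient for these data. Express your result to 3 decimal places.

n = 8, Σu = 105, Σv = 144, Σu² = 1997, Σv² = 2816, Σuv = 1821
nΣuv − ΣuΣv = 14568 − 15120 = -552
nΣu² − (Σu)² = 15976 − 11025 = 4951; nΣv² − (Σv)² = 22528 − 20736 = 1792
r = -552 / √(4951 × 1792) = -552 / 2978.6225 ≈ -0.185

-0.185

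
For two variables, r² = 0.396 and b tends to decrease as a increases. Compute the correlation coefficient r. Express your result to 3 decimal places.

-0.629

|r| = √0.396 = 0.629
The association is negative, so r = −0.629.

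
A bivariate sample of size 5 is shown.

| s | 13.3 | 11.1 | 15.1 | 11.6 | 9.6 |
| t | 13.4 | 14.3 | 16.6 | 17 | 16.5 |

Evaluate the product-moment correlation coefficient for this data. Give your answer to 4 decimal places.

n = 5, Σs = 60.7, Σt = 77.8, Σs² = 754.83, Σt² = 1220.86, Σst = 943.21
nΣst − ΣsΣt = 4716.05 − 4722.46 = -6.41
nΣs² − (Σs)² = 3774.15 − 3684.49 = 89.66; nΣt² − (Σt)² = 6104.3 − 6052.84 = 51.46
r = -6.41 / √(89.66 × 51.46) = -6.41 / 67.9257 ≈ -0.0944

-0.0944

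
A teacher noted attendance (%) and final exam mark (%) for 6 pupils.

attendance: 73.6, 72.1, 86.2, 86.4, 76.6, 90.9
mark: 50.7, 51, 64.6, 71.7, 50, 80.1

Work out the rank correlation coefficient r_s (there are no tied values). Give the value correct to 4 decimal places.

Rank attendance: 2, 1, 4, 5, 3, 6
Rank mark: 2, 3, 4, 5, 1, 6
d = rank(attendance) − rank(mark): 0, -2, 0, 0, 2, 0; Σd² = 8
ρ = 1 − 6Σd² / [n(n²−1)] = 1 − 6×8 / (6×35) = 1 − 48/210 ≈ 0.7714

0.7714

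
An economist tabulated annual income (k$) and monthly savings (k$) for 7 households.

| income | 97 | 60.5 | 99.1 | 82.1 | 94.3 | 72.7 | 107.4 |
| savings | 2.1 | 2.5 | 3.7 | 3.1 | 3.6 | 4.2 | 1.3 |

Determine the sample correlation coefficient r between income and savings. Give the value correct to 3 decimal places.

-0.346

n = 7, Σx = 613.1, Σy = 20.5, Σx² = 55343.01, Σy² = 66.25, Σxy = 1760.57
nΣxy − ΣxΣy = 12323.99 − 12568.55 = -244.56
nΣx² − (Σx)² = 387401.07 − 375891.61 = 11509.46; nΣy² − (Σy)² = 463.75 − 420.25 = 43.5
r = -244.56 / √(11509.46 × 43.5) = -244.56 / 707.5744 ≈ -0.346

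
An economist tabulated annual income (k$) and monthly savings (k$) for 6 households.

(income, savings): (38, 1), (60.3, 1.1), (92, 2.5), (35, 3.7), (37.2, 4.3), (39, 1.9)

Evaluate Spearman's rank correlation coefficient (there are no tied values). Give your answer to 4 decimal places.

-0.4286

Rank income: 3, 5, 6, 1, 2, 4
Rank savings: 1, 2, 4, 5, 6, 3
d = rank(income) − rank(savings): 2, 3, 2, -4, -4, 1; Σd² = 50
ρ = 1 − 6Σd² / [n(n²−1)] = 1 − 6×50 / (6×35) = 1 − 300/210 ≈ -0.4286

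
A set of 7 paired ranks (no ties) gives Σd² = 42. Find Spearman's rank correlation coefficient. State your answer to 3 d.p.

0.250

ρ = 1 − 6Σd² / [n(n²−1)] = 1 − 6×42 / (7×48)
  = 1 − 252/336 = 1 − 0.7500 ≈ 0.250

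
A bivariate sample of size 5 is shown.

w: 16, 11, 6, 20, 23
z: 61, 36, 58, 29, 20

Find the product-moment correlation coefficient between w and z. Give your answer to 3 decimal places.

n = 5, Σw = 76, Σz = 204, Σw² = 1342, Σz² = 9622, Σwz = 2760
nΣwz − ΣwΣz = 13800 − 15504 = -1704
nΣw² − (Σw)² = 6710 − 5776 = 934; nΣz² − (Σz)² = 48110 − 41616 = 6494
r = -1704 / √(934 × 6494) = -1704 / 2462.8025 ≈ -0.692

-0.692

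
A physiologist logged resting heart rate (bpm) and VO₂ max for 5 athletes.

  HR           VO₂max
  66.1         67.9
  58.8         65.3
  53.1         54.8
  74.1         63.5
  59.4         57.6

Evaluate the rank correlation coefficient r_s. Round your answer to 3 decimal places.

Rank HR: 4, 2, 1, 5, 3
Rank VO₂max: 5, 4, 1, 3, 2
d = rank(HR) − rank(VO₂max): -1, -2, 0, 2, 1; Σd² = 10
ρ = 1 − 6Σd² / [n(n²−1)] = 1 − 6×10 / (5×24) = 1 − 60/120 ≈ 0.500

0.500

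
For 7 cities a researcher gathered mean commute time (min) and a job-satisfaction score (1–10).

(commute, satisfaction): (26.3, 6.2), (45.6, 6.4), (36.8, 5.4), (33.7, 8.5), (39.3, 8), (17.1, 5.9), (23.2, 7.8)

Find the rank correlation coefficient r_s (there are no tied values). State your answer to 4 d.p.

Rank commute: 3, 7, 5, 4, 6, 1, 2
Rank satisfaction: 3, 4, 1, 7, 6, 2, 5
d = rank(commute) − rank(satisfaction): 0, 3, 4, -3, 0, -1, -3; Σd² = 44
ρ = 1 − 6Σd² / [n(n²−1)] = 1 − 6×44 / (7×48) = 1 − 264/336 ≈ 0.2143

0.2143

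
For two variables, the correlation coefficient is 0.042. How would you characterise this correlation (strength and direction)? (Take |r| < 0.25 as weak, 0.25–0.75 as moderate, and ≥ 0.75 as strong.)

r = 0.042 > 0 so the relationship is positive.
|r| = 0.042, which falls in the weak range.

weak positive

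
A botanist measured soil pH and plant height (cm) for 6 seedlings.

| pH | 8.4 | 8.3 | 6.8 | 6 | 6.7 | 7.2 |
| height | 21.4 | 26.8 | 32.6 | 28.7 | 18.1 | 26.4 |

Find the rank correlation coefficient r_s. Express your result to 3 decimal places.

-0.257

Rank pH: 6, 5, 3, 1, 2, 4
Rank height: 2, 4, 6, 5, 1, 3
d = rank(pH) − rank(height): 4, 1, -3, -4, 1, 1; Σd² = 44
ρ = 1 − 6Σd² / [n(n²−1)] = 1 − 6×44 / (6×35) = 1 − 264/210 ≈ -0.257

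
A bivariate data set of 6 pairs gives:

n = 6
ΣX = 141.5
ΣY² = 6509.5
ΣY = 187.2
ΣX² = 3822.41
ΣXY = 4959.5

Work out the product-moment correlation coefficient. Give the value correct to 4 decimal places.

r = (nΣXY − ΣXΣY) / √[(nΣX² − (ΣX)²)(nΣY² − (ΣY)²)]
Numerator: 6×4959.5 − 141.5×187.2 = 3268.2
Denominator: √[(22934.46 − 20022.25)(39057 − 35043.84)] = √[2912.21 × 4013.16] = 3418.6495
r = 3268.2 / 3418.6495 ≈ 0.9560

0.9560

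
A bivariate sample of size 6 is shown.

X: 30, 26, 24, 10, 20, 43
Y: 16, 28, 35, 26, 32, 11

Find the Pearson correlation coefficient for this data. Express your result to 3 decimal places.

n = 6, ΣX = 153, ΣY = 148, ΣX² = 4501, ΣY² = 4086, ΣXY = 3421
nΣXY − ΣXΣY = 20526 − 22644 = -2118
nΣX² − (ΣX)² = 27006 − 23409 = 3597; nΣY² − (ΣY)² = 24516 − 21904 = 2612
r = -2118 / √(3597 × 2612) = -2118 / 3065.1858 ≈ -0.691

-0.691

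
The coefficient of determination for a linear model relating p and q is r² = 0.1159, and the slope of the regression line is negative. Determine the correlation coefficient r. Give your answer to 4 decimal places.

-0.3404

|r| = √0.1159 = 0.3404
The association is negative, so r = −0.3404.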